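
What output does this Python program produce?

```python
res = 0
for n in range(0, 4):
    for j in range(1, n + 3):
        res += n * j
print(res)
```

n=0,j=1: res = 0+0 = 0
n=0,j=2: res = 0+0 = 0
n=1,j=1: res = 0+1 = 1
n=1,j=2: res = 1+2 = 3
n=1,j=3: res = 3+3 = 6
n=2,j=1: res = 6+2 = 8
n=2,j=2: res = 8+4 = 12
n=2,j=3: res = 12+6 = 18
n=2,j=4: res = 18+8 = 26
n=3,j=1: res = 26+3 = 29
n=3,j=2: res = 29+6 = 35
n=3,j=3: res = 35+9 = 44
n=3,j=4: res = 44+12 = 56
n=3,j=5: res = 56+15 = 71

71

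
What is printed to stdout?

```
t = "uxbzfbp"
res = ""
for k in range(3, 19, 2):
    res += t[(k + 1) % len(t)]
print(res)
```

fpxzbubf

k=3: add t[4]='f' → 'f'
k=5: add t[6]='p' → 'fp'
k=7: add t[1]='x' → 'fpx'
k=9: add t[3]='z' → 'fpxz'
k=11: add t[5]='b' → 'fpxzb'
k=13: add t[0]='u' → 'fpxzbu'
k=15: add t[2]='b' → 'fpxzbub'
k=17: add t[4]='f' → 'fpxzbubf'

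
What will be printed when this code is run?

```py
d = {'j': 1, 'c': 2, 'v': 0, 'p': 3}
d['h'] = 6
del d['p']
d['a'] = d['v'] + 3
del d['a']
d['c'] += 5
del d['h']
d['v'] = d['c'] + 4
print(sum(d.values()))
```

d['h'] = 6 → {'j': 1, 'c': 2, 'v': 0, 'p': 3, 'h': 6}
del 'p' → {'j': 1, 'c': 2, 'v': 0, 'h': 6}
d['a'] = d['v']+3 = 3 → {'j': 1, 'c': 2, 'v': 0, 'h': 6, 'a': 3}
del 'a' → {'j': 1, 'c': 2, 'v': 0, 'h': 6}
d['c'] = 2+5 = 7 → {'j': 1, 'c': 7, 'v': 0, 'h': 6}
del 'h' → {'j': 1, 'c': 7, 'v': 0}
d['v'] = d['c']+4 = 11 → {'j': 1, 'c': 7, 'v': 11}
sum of values = 19

19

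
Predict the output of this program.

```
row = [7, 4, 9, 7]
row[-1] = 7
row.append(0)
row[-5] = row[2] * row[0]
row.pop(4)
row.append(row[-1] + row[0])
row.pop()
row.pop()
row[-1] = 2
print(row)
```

row[-1] = 7 → [7, 4, 9, 7]
append 0 → [7, 4, 9, 7, 0]
row[-5] = row[2]*row[0] = 9*7 = 63 → [63, 4, 9, 7, 0]
pop(4) removes 0 → [63, 4, 9, 7]
append row[-1]+row[0] = 7+63 = 70 → [63, 4, 9, 7, 70]
pop() removes 70 → [63, 4, 9, 7]
pop() removes 7 → [63, 4, 9]
row[-1] = 2 → [63, 4, 2]

[63, 4, 2]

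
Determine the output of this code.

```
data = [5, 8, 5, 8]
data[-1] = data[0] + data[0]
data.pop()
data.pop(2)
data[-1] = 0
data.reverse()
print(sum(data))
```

data[-1] = data[0]+data[0] = 5+5 = 10 → [5, 8, 5, 10]
pop() removes 10 → [5, 8, 5]
pop(2) removes 5 → [5, 8]
data[-1] = 0 → [5, 0]
reverse → [0, 5]
sum = 5

5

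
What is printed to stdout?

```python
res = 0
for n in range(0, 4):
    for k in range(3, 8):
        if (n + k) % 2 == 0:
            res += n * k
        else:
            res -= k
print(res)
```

30

n=0,k=3: odd sum, res = 0-3 = -3
n=0,k=4: even sum, res = (-3)+0 = -3
n=0,k=5: odd sum, res = (-3)-5 = -8
n=0,k=6: even sum, res = (-8)+0 = -8
n=0,k=7: odd sum, res = (-8)-7 = -15
n=1,k=3: even sum, res = (-15)+3 = -12
n=1,k=4: odd sum, res = (-12)-4 = -16
n=1,k=5: even sum, res = (-16)+5 = -11
n=1,k=6: odd sum, res = (-11)-6 = -17
n=1,k=7: even sum, res = (-17)+7 = -10
n=2,k=3: odd sum, res = (-10)-3 = -13
n=2,k=4: even sum, res = (-13)+8 = -5
n=2,k=5: odd sum, res = (-5)-5 = -10
n=2,k=6: even sum, res = (-10)+12 = 2
n=2,k=7: odd sum, res = 2-7 = -5
n=3,k=3: even sum, res = (-5)+9 = 4
n=3,k=4: odd sum, res = 4-4 = 0
n=3,k=5: even sum, res = 0+15 = 15
n=3,k=6: odd sum, res = 15-6 = 9
n=3,k=7: even sum, res = 9+21 = 30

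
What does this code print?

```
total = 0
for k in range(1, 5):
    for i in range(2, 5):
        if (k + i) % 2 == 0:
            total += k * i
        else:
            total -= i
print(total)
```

30

k=1,i=2: odd sum, total = 0-2 = -2
k=1,i=3: even sum, total = (-2)+3 = 1
k=1,i=4: odd sum, total = 1-4 = -3
k=2,i=2: even sum, total = (-3)+4 = 1
k=2,i=3: odd sum, total = 1-3 = -2
k=2,i=4: even sum, total = (-2)+8 = 6
k=3,i=2: odd sum, total = 6-2 = 4
k=3,i=3: even sum, total = 4+9 = 13
k=3,i=4: odd sum, total = 13-4 = 9
k=4,i=2: even sum, total = 9+8 = 17
k=4,i=3: odd sum, total = 17-3 = 14
k=4,i=4: even sum, total = 14+16 = 30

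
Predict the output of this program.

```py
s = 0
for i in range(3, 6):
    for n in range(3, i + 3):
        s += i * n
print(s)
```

i=3,n=3: s = 0+9 = 9
i=3,n=4: s = 9+12 = 21
i=3,n=5: s = 21+15 = 36
i=4,n=3: s = 36+12 = 48
i=4,n=4: s = 48+16 = 64
i=4,n=5: s = 64+20 = 84
i=4,n=6: s = 84+24 = 108
i=5,n=3: s = 108+15 = 123
i=5,n=4: s = 123+20 = 143
i=5,n=5: s = 143+25 = 168
i=5,n=6: s = 168+30 = 198
i=5,n=7: s = 198+35 = 233

233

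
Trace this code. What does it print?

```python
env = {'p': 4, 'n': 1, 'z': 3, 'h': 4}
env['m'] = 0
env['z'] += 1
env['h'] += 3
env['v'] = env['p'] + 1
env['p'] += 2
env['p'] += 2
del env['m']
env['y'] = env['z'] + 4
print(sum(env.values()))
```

env['m'] = 0 → {'p': 4, 'n': 1, 'z': 3, 'h': 4, 'm': 0}
env['z'] = 3+1 = 4 → {'p': 4, 'n': 1, 'z': 4, 'h': 4, 'm': 0}
env['h'] = 4+3 = 7 → {'p': 4, 'n': 1, 'z': 4, 'h': 7, 'm': 0}
env['v'] = env['p']+1 = 5 → {'p': 4, 'n': 1, 'z': 4, 'h': 7, 'm': 0, 'v': 5}
env['p'] = 4+2 = 6 → {'p': 6, 'n': 1, 'z': 4, 'h': 7, 'm': 0, 'v': 5}
env['p'] = 6+2 = 8 → {'p': 8, 'n': 1, 'z': 4, 'h': 7, 'm': 0, 'v': 5}
del 'm' → {'p': 8, 'n': 1, 'z': 4, 'h': 7, 'v': 5}
env['y'] = env['z']+4 = 8 → {'p': 8, 'n': 1, 'z': 4, 'h': 7, 'v': 5, 'y': 8}
sum of values = 33

33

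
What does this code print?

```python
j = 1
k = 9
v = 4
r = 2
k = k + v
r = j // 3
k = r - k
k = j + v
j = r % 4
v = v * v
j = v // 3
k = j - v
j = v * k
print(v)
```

k = 9+4 = 13
r = 1//3 = 0
k = 0-13 = -13
k = 1+4 = 5
j = 0%4 = 0
v = 4*4 = 16
j = 16//3 = 5
k = 5-16 = -11
j = 16*(-11) = -176

16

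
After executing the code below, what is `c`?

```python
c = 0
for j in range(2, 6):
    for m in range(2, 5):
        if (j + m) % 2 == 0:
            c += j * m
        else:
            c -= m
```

42

j=2,m=2: even sum, c = 0+4 = 4
j=2,m=3: odd sum, c = 4-3 = 1
j=2,m=4: even sum, c = 1+8 = 9
j=3,m=2: odd sum, c = 9-2 = 7
j=3,m=3: even sum, c = 7+9 = 16
j=3,m=4: odd sum, c = 16-4 = 12
j=4,m=2: even sum, c = 12+8 = 20
j=4,m=3: odd sum, c = 20-3 = 17
j=4,m=4: even sum, c = 17+16 = 33
j=5,m=2: odd sum, c = 33-2 = 31
j=5,m=3: even sum, c = 31+15 = 46
j=5,m=4: odd sum, c = 46-4 = 42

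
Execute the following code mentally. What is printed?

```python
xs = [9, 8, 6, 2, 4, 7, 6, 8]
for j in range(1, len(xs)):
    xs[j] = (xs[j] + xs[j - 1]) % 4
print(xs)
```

j=1: xs[1] = (8+9)%4 = 1 → [9, 1, 6, 2, 4, 7, 6, 8]
j=2: xs[2] = (6+1)%4 = 3 → [9, 1, 3, 2, 4, 7, 6, 8]
j=3: xs[3] = (2+3)%4 = 1 → [9, 1, 3, 1, 4, 7, 6, 8]
j=4: xs[4] = (4+1)%4 = 1 → [9, 1, 3, 1, 1, 7, 6, 8]
j=5: xs[5] = (7+1)%4 = 0 → [9, 1, 3, 1, 1, 0, 6, 8]
j=6: xs[6] = (6+0)%4 = 2 → [9, 1, 3, 1, 1, 0, 2, 8]
j=7: xs[7] = (8+2)%4 = 2 → [9, 1, 3, 1, 1, 0, 2, 2]

[9, 1, 3, 1, 1, 0, 2, 2]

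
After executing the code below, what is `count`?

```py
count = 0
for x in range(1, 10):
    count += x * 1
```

45

x=1: count = 0+1*1 = 1
x=2: count = 1+2*1 = 3
x=3: count = 3+3*1 = 6
x=4: count = 6+4*1 = 10
x=5: count = 10+5*1 = 15
x=6: count = 15+6*1 = 21
x=7: count = 21+7*1 = 28
x=8: count = 28+8*1 = 36
x=9: count = 36+9*1 = 45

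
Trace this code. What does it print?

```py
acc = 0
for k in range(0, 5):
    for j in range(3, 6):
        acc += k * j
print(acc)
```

k=0,j=3: acc = 0+0 = 0
k=0,j=4: acc = 0+0 = 0
k=0,j=5: acc = 0+0 = 0
k=1,j=3: acc = 0+3 = 3
k=1,j=4: acc = 3+4 = 7
k=1,j=5: acc = 7+5 = 12
k=2,j=3: acc = 12+6 = 18
k=2,j=4: acc = 18+8 = 26
k=2,j=5: acc = 26+10 = 36
k=3,j=3: acc = 36+9 = 45
k=3,j=4: acc = 45+12 = 57
k=3,j=5: acc = 57+15 = 72
k=4,j=3: acc = 72+12 = 84
k=4,j=4: acc = 84+16 = 100
k=4,j=5: acc = 100+20 = 120

120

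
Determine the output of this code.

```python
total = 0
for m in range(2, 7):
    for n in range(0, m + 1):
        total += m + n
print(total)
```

165

m=2,n=0: total = 0+2 = 2
m=2,n=1: total = 2+3 = 5
m=2,n=2: total = 5+4 = 9
m=3,n=0: total = 9+3 = 12
m=3,n=1: total = 12+4 = 16
m=3,n=2: total = 16+5 = 21
m=3,n=3: total = 21+6 = 27
m=4,n=0: total = 27+4 = 31
m=4,n=1: total = 31+5 = 36
m=4,n=2: total = 36+6 = 42
m=4,n=3: total = 42+7 = 49
m=4,n=4: total = 49+8 = 57
m=5,n=0: total = 57+5 = 62
m=5,n=1: total = 62+6 = 68
m=5,n=2: total = 68+7 = 75
m=5,n=3: total = 75+8 = 83
m=5,n=4: total = 83+9 = 92
m=5,n=5: total = 92+10 = 102
m=6,n=0: total = 102+6 = 108
m=6,n=1: total = 108+7 = 115
m=6,n=2: total = 115+8 = 123
m=6,n=3: total = 123+9 = 132
m=6,n=4: total = 132+10 = 142
m=6,n=5: total = 142+11 = 153
m=6,n=6: total = 153+12 = 165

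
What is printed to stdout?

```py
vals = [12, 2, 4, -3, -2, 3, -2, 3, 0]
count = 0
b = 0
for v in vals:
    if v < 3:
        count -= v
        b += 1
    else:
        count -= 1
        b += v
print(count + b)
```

28

v=12: not <3, count = 0-1 = -1; b=12
v=2: <3, count = (-1)-2 = -3; b=13
v=4: not <3, count = (-3)-1 = -4; b=17
v=-3: <3, count = (-4)-(-3) = -1; b=18
v=-2: <3, count = (-1)-(-2) = 1; b=19
v=3: not <3, count = 1-1 = 0; b=22
v=-2: <3, count = 0-(-2) = 2; b=23
v=3: not <3, count = 2-1 = 1; b=26
v=0: <3, count = 1-0 = 1; b=27
count+b = 1+27 = 28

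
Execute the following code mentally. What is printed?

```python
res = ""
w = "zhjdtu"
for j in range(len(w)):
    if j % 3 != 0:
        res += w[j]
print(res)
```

j=0: skip
j=1: add 'h' → 'h'
j=2: add 'j' → 'hj'
j=3: skip
j=4: add 't' → 'hjt'
j=5: add 'u' → 'hjtu'

hjtu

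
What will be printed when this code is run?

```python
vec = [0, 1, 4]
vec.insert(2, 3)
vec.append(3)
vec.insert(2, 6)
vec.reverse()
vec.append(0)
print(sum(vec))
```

17

insert 3 at 2 → [0, 1, 3, 4]
append 3 → [0, 1, 3, 4, 3]
insert 6 at 2 → [0, 1, 6, 3, 4, 3]
reverse → [3, 4, 3, 6, 1, 0]
append 0 → [3, 4, 3, 6, 1, 0, 0]
sum = 17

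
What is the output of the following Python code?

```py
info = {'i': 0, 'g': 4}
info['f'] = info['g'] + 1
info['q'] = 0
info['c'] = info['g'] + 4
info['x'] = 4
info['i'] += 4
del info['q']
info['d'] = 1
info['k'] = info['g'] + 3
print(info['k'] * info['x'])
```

info['f'] = info['g']+1 = 5 → {'i': 0, 'g': 4, 'f': 5}
info['q'] = 0 → {'i': 0, 'g': 4, 'f': 5, 'q': 0}
info['c'] = info['g']+4 = 8 → {'i': 0, 'g': 4, 'f': 5, 'q': 0, 'c': 8}
info['x'] = 4 → {'i': 0, 'g': 4, 'f': 5, 'q': 0, 'c': 8, 'x': 4}
info['i'] = 0+4 = 4 → {'i': 4, 'g': 4, 'f': 5, 'q': 0, 'c': 8, 'x': 4}
del 'q' → {'i': 4, 'g': 4, 'f': 5, 'c': 8, 'x': 4}
info['d'] = 1 → {'i': 4, 'g': 4, 'f': 5, 'c': 8, 'x': 4, 'd': 1}
info['k'] = info['g']+3 = 7 → {'i': 4, 'g': 4, 'f': 5, 'c': 8, 'x': 4, 'd': 1, 'k': 7}
info['k']*info['x'] = 7*4 = 28

28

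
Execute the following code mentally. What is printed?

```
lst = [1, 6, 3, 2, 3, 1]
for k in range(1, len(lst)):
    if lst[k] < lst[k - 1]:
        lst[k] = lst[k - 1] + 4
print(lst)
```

[1, 6, 10, 14, 18, 22]

k=1: 6>=1, unchanged → [1, 6, 3, 2, 3, 1]
k=2: 3<6, lst[2] = 6+4 = 10 → [1, 6, 10, 2, 3, 1]
k=3: 2<10, lst[3] = 10+4 = 14 → [1, 6, 10, 14, 3, 1]
k=4: 3<14, lst[4] = 14+4 = 18 → [1, 6, 10, 14, 18, 1]
k=5: 1<18, lst[5] = 18+4 = 22 → [1, 6, 10, 14, 18, 22]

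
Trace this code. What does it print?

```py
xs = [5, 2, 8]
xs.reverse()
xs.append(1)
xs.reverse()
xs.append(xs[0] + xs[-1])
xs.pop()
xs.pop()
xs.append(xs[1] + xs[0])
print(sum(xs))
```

reverse → [8, 2, 5]
append 1 → [8, 2, 5, 1]
reverse → [1, 5, 2, 8]
append xs[0]+xs[-1] = 1+8 = 9 → [1, 5, 2, 8, 9]
pop() removes 9 → [1, 5, 2, 8]
pop() removes 8 → [1, 5, 2]
append xs[1]+xs[0] = 5+1 = 6 → [1, 5, 2, 6]
sum = 14

14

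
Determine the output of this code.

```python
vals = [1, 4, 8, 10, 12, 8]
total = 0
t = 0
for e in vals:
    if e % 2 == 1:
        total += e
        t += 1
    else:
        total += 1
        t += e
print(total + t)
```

49

e=1: odd, total = 0+1 = 1; t=1
e=4: not odd, total = 1+1 = 2; t=5
e=8: not odd, total = 2+1 = 3; t=13
e=10: not odd, total = 3+1 = 4; t=23
e=12: not odd, total = 4+1 = 5; t=35
e=8: not odd, total = 5+1 = 6; t=43
total+t = 6+43 = 49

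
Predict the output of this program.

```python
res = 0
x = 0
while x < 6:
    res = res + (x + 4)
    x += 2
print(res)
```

18

x=0: res = 0+4 = 4
x=2: res = 4+6 = 10
x=4: res = 10+8 = 18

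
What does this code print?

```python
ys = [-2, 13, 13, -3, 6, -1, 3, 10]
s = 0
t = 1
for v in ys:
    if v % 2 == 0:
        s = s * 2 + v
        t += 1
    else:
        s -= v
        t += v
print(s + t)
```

-53

v=-2: even, s = 0*2+(-2) = -2; t=2
v=13: not even, s = (-2)-13 = -15; t=15
v=13: not even, s = (-15)-13 = -28; t=28
v=-3: not even, s = (-28)-(-3) = -25; t=25
v=6: even, s = (-25)*2+6 = -44; t=26
v=-1: not even, s = (-44)-(-1) = -43; t=25
v=3: not even, s = (-43)-3 = -46; t=28
v=10: even, s = (-46)*2+10 = -82; t=29
s+t = (-82)+29 = -53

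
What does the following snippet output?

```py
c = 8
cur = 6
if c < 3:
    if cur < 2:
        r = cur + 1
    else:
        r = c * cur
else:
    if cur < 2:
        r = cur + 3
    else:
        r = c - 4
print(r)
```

4

c=8, cur=6
c < 3 is False; cur < 2 is False
→ r = c - 4 = 4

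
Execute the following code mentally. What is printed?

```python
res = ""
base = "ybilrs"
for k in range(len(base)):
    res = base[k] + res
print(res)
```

k=0: prepend 'y' → 'y'
k=1: prepend 'b' → 'by'
k=2: prepend 'i' → 'iby'
k=3: prepend 'l' → 'liby'
k=4: prepend 'r' → 'rliby'
k=5: prepend 's' → 'srliby'

srliby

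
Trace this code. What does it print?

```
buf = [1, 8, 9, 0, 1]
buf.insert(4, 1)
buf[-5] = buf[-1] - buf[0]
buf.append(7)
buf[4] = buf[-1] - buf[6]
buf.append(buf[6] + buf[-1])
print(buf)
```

[1, 0, 9, 0, 0, 1, 7, 14]

insert 1 at 4 → [1, 8, 9, 0, 1, 1]
buf[-5] = buf[-1]-buf[0] = 1-1 = 0 → [1, 0, 9, 0, 1, 1]
append 7 → [1, 0, 9, 0, 1, 1, 7]
buf[4] = buf[-1]-buf[6] = 7-7 = 0 → [1, 0, 9, 0, 0, 1, 7]
append buf[6]+buf[-1] = 7+7 = 14 → [1, 0, 9, 0, 0, 1, 7, 14]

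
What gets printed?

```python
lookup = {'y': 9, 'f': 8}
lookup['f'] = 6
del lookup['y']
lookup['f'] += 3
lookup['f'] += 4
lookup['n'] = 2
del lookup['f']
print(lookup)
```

lookup['f'] = 6 → {'y': 9, 'f': 6}
del 'y' → {'f': 6}
lookup['f'] = 6+3 = 9 → {'f': 9}
lookup['f'] = 9+4 = 13 → {'f': 13}
lookup['n'] = 2 → {'f': 13, 'n': 2}
del 'f' → {'n': 2}

{'n': 2}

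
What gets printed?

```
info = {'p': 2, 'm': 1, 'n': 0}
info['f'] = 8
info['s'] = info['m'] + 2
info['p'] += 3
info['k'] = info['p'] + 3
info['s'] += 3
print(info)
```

info['f'] = 8 → {'p': 2, 'm': 1, 'n': 0, 'f': 8}
info['s'] = info['m']+2 = 3 → {'p': 2, 'm': 1, 'n': 0, 'f': 8, 's': 3}
info['p'] = 2+3 = 5 → {'p': 5, 'm': 1, 'n': 0, 'f': 8, 's': 3}
info['k'] = info['p']+3 = 8 → {'p': 5, 'm': 1, 'n': 0, 'f': 8, 's': 3, 'k': 8}
info['s'] = 3+3 = 6 → {'p': 5, 'm': 1, 'n': 0, 'f': 8, 's': 6, 'k': 8}

{'p': 5, 'm': 1, 'n': 0, 'f': 8, 's': 6, 'k': 8}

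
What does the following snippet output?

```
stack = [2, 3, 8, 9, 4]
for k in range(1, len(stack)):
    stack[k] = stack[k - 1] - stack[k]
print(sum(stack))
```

-48

k=1: stack[1] = 2-3 = -1 → [2, -1, 8, 9, 4]
k=2: stack[2] = (-1)-8 = -9 → [2, -1, -9, 9, 4]
k=3: stack[3] = (-9)-9 = -18 → [2, -1, -9, -18, 4]
k=4: stack[4] = (-18)-4 = -22 → [2, -1, -9, -18, -22]
sum = -48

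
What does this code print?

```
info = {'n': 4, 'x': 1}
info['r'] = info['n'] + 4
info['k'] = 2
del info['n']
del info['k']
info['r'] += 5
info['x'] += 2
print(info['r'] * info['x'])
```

info['r'] = info['n']+4 = 8 → {'n': 4, 'x': 1, 'r': 8}
info['k'] = 2 → {'n': 4, 'x': 1, 'r': 8, 'k': 2}
del 'n' → {'x': 1, 'r': 8, 'k': 2}
del 'k' → {'x': 1, 'r': 8}
info['r'] = 8+5 = 13 → {'x': 1, 'r': 13}
info['x'] = 1+2 = 3 → {'x': 3, 'r': 13}
info['r']*info['x'] = 13*3 = 39

39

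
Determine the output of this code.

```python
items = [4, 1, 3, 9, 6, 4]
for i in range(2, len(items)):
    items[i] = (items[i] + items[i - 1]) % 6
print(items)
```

i=2: items[2] = (3+1)%6 = 4 → [4, 1, 4, 9, 6, 4]
i=3: items[3] = (9+4)%6 = 1 → [4, 1, 4, 1, 6, 4]
i=4: items[4] = (6+1)%6 = 1 → [4, 1, 4, 1, 1, 4]
i=5: items[5] = (4+1)%6 = 5 → [4, 1, 4, 1, 1, 5]

[4, 1, 4, 1, 1, 5]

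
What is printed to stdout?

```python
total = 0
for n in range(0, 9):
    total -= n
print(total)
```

-36

n=0: total = 0-0 = 0
n=1: total = 0-1 = -1
n=2: total = (-1)-2 = -3
n=3: total = (-3)-3 = -6
n=4: total = (-6)-4 = -10
n=5: total = (-10)-5 = -15
n=6: total = (-15)-6 = -21
n=7: total = (-21)-7 = -28
n=8: total = (-28)-8 = -36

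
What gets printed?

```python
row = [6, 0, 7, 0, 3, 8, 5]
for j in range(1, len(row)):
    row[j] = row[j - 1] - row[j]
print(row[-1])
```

j=1: row[1] = 6-0 = 6 → [6, 6, 7, 0, 3, 8, 5]
j=2: row[2] = 6-7 = -1 → [6, 6, -1, 0, 3, 8, 5]
j=3: row[3] = (-1)-0 = -1 → [6, 6, -1, -1, 3, 8, 5]
j=4: row[4] = (-1)-3 = -4 → [6, 6, -1, -1, -4, 8, 5]
j=5: row[5] = (-4)-8 = -12 → [6, 6, -1, -1, -4, -12, 5]
j=6: row[6] = (-12)-5 = -17 → [6, 6, -1, -1, -4, -12, -17]

-17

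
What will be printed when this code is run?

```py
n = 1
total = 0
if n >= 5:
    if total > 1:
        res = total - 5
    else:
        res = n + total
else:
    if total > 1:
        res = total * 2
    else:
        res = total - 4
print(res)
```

n=1, total=0
n >= 5 is False; total > 1 is False
→ res = total - 4 = -4

-4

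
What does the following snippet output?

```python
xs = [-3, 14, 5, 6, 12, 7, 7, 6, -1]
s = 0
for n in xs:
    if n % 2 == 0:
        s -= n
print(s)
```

-38

n=-3: not even
n=14: even, s = 0-14 = -14
n=5: not even
n=6: even, s = (-14)-6 = -20
n=12: even, s = (-20)-12 = -32
n=7: not even
n=7: not even
n=6: even, s = (-32)-6 = -38
n=-1: not even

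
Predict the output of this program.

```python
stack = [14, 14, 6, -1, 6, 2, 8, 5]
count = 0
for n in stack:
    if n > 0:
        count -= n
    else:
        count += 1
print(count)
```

-54

n=14: >0, count = 0-14 = -14
n=14: >0, count = (-14)-14 = -28
n=6: >0, count = (-28)-6 = -34
n=-1: not >0, count = (-34)+1 = -33
n=6: >0, count = (-33)-6 = -39
n=2: >0, count = (-39)-2 = -41
n=8: >0, count = (-41)-8 = -49
n=5: >0, count = (-49)-5 = -54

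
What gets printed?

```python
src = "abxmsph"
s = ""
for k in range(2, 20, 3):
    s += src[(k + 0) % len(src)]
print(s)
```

xpbsam

k=2: add src[2]='x' → 'x'
k=5: add src[5]='p' → 'xp'
k=8: add src[1]='b' → 'xpb'
k=11: add src[4]='s' → 'xpbs'
k=14: add src[0]='a' → 'xpbsa'
k=17: add src[3]='m' → 'xpbsam'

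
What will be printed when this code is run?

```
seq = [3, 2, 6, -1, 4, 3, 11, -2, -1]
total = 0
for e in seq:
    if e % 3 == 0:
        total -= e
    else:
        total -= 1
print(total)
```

-18

e=3: %3==0, total = 0-3 = -3
e=2: not %3==0, total = (-3)-1 = -4
e=6: %3==0, total = (-4)-6 = -10
e=-1: not %3==0, total = (-10)-1 = -11
e=4: not %3==0, total = (-11)-1 = -12
e=3: %3==0, total = (-12)-3 = -15
e=11: not %3==0, total = (-15)-1 = -16
e=-2: not %3==0, total = (-16)-1 = -17
e=-1: not %3==0, total = (-17)-1 = -18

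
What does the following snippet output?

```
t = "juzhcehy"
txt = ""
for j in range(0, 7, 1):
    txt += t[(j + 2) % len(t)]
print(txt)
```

zhcehyj

j=0: add t[2]='z' → 'z'
j=1: add t[3]='h' → 'zh'
j=2: add t[4]='c' → 'zhc'
j=3: add t[5]='e' → 'zhce'
j=4: add t[6]='h' → 'zhceh'
j=5: add t[7]='y' → 'zhcehy'
j=6: add t[0]='j' → 'zhcehyj'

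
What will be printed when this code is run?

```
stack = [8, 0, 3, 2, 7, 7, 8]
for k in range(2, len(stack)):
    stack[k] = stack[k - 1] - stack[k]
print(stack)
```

[8, 0, -3, -5, -12, -19, -27]

k=2: stack[2] = 0-3 = -3 → [8, 0, -3, 2, 7, 7, 8]
k=3: stack[3] = (-3)-2 = -5 → [8, 0, -3, -5, 7, 7, 8]
k=4: stack[4] = (-5)-7 = -12 → [8, 0, -3, -5, -12, 7, 8]
k=5: stack[5] = (-12)-7 = -19 → [8, 0, -3, -5, -12, -19, 8]
k=6: stack[6] = (-19)-8 = -27 → [8, 0, -3, -5, -12, -19, -27]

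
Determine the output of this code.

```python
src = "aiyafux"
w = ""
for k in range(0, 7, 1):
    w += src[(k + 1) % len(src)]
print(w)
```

iyafuxa

k=0: add src[1]='i' → 'i'
k=1: add src[2]='y' → 'iy'
k=2: add src[3]='a' → 'iya'
k=3: add src[4]='f' → 'iyaf'
k=4: add src[5]='u' → 'iyafu'
k=5: add src[6]='x' → 'iyafux'
k=6: add src[0]='a' → 'iyafuxa'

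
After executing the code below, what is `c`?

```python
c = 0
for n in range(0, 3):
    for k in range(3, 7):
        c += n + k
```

66

n=0,k=3: c = 0+3 = 3
n=0,k=4: c = 3+4 = 7
n=0,k=5: c = 7+5 = 12
n=0,k=6: c = 12+6 = 18
n=1,k=3: c = 18+4 = 22
n=1,k=4: c = 22+5 = 27
n=1,k=5: c = 27+6 = 33
n=1,k=6: c = 33+7 = 40
n=2,k=3: c = 40+5 = 45
n=2,k=4: c = 45+6 = 51
n=2,k=5: c = 51+7 = 58
n=2,k=6: c = 58+8 = 66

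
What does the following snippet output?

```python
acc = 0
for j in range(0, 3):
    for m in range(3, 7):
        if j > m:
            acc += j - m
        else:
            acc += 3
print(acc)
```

36

j=0,m=3: not 0>3, acc = 0+3 = 3
j=0,m=4: not 0>4, acc = 3+3 = 6
j=0,m=5: not 0>5, acc = 6+3 = 9
j=0,m=6: not 0>6, acc = 9+3 = 12
j=1,m=3: not 1>3, acc = 12+3 = 15
j=1,m=4: not 1>4, acc = 15+3 = 18
j=1,m=5: not 1>5, acc = 18+3 = 21
j=1,m=6: not 1>6, acc = 21+3 = 24
j=2,m=3: not 2>3, acc = 24+3 = 27
j=2,m=4: not 2>4, acc = 27+3 = 30
j=2,m=5: not 2>5, acc = 30+3 = 33
j=2,m=6: not 2>6, acc = 33+3 = 36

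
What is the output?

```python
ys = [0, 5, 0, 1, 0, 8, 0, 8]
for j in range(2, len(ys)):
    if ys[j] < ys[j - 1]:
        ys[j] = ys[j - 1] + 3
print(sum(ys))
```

j=2: 0<5, ys[2] = 5+3 = 8 → [0, 5, 8, 1, 0, 8, 0, 8]
j=3: 1<8, ys[3] = 8+3 = 11 → [0, 5, 8, 11, 0, 8, 0, 8]
j=4: 0<11, ys[4] = 11+3 = 14 → [0, 5, 8, 11, 14, 8, 0, 8]
j=5: 8<14, ys[5] = 14+3 = 17 → [0, 5, 8, 11, 14, 17, 0, 8]
j=6: 0<17, ys[6] = 17+3 = 20 → [0, 5, 8, 11, 14, 17, 20, 8]
j=7: 8<20, ys[7] = 20+3 = 23 → [0, 5, 8, 11, 14, 17, 20, 23]
sum = 98

98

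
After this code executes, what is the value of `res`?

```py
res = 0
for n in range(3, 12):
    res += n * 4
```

n=3: res = 0+3*4 = 12
n=4: res = 12+4*4 = 28
n=5: res = 28+5*4 = 48
n=6: res = 48+6*4 = 72
n=7: res = 72+7*4 = 100
n=8: res = 100+8*4 = 132
n=9: res = 132+9*4 = 168
n=10: res = 168+10*4 = 208
n=11: res = 208+11*4 = 252

252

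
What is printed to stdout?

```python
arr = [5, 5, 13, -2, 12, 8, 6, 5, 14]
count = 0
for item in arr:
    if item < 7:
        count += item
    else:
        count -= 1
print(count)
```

15

item=5: <7, count = 0+5 = 5
item=5: <7, count = 5+5 = 10
item=13: not <7, count = 10-1 = 9
item=-2: <7, count = 9+(-2) = 7
item=12: not <7, count = 7-1 = 6
item=8: not <7, count = 6-1 = 5
item=6: <7, count = 5+6 = 11
item=5: <7, count = 11+5 = 16
item=14: not <7, count = 16-1 = 15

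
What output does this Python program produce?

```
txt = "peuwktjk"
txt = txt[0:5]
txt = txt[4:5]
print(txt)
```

k

slice [0:5] → 'peuwk'
slice [4:5] → 'k'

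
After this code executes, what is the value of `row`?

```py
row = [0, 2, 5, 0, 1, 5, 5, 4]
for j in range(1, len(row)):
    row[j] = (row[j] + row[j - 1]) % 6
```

[0, 2, 1, 1, 2, 1, 0, 4]

j=1: row[1] = (2+0)%6 = 2 → [0, 2, 5, 0, 1, 5, 5, 4]
j=2: row[2] = (5+2)%6 = 1 → [0, 2, 1, 0, 1, 5, 5, 4]
j=3: row[3] = (0+1)%6 = 1 → [0, 2, 1, 1, 1, 5, 5, 4]
j=4: row[4] = (1+1)%6 = 2 → [0, 2, 1, 1, 2, 5, 5, 4]
j=5: row[5] = (5+2)%6 = 1 → [0, 2, 1, 1, 2, 1, 5, 4]
j=6: row[6] = (5+1)%6 = 0 → [0, 2, 1, 1, 2, 1, 0, 4]
j=7: row[7] = (4+0)%6 = 4 → [0, 2, 1, 1, 2, 1, 0, 4]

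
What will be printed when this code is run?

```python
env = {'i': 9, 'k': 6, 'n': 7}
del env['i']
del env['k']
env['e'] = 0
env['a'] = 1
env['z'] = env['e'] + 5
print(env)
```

del 'i' → {'k': 6, 'n': 7}
del 'k' → {'n': 7}
env['e'] = 0 → {'n': 7, 'e': 0}
env['a'] = 1 → {'n': 7, 'e': 0, 'a': 1}
env['z'] = env['e']+5 = 5 → {'n': 7, 'e': 0, 'a': 1, 'z': 5}

{'n': 7, 'e': 0, 'a': 1, 'z': 5}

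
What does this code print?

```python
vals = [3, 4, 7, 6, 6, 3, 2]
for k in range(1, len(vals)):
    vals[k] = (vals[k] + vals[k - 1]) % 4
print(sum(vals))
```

14

k=1: vals[1] = (4+3)%4 = 3 → [3, 3, 7, 6, 6, 3, 2]
k=2: vals[2] = (7+3)%4 = 2 → [3, 3, 2, 6, 6, 3, 2]
k=3: vals[3] = (6+2)%4 = 0 → [3, 3, 2, 0, 6, 3, 2]
k=4: vals[4] = (6+0)%4 = 2 → [3, 3, 2, 0, 2, 3, 2]
k=5: vals[5] = (3+2)%4 = 1 → [3, 3, 2, 0, 2, 1, 2]
k=6: vals[6] = (2+1)%4 = 3 → [3, 3, 2, 0, 2, 1, 3]
sum = 14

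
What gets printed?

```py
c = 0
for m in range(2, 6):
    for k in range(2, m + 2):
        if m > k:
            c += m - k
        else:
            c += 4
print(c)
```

42

m=2,k=2: not 2>2, c = 0+4 = 4
m=2,k=3: not 2>3, c = 4+4 = 8
m=3,k=2: 3>2, c = 8+1 = 9
m=3,k=3: not 3>3, c = 9+4 = 13
m=3,k=4: not 3>4, c = 13+4 = 17
m=4,k=2: 4>2, c = 17+2 = 19
m=4,k=3: 4>3, c = 19+1 = 20
m=4,k=4: not 4>4, c = 20+4 = 24
m=4,k=5: not 4>5, c = 24+4 = 28
m=5,k=2: 5>2, c = 28+3 = 31
m=5,k=3: 5>3, c = 31+2 = 33
m=5,k=4: 5>4, c = 33+1 = 34
m=5,k=5: not 5>5, c = 34+4 = 38
m=5,k=6: not 5>6, c = 38+4 = 42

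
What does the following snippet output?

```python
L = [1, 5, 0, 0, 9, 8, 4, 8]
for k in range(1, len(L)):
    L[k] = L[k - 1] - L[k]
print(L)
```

k=1: L[1] = 1-5 = -4 → [1, -4, 0, 0, 9, 8, 4, 8]
k=2: L[2] = (-4)-0 = -4 → [1, -4, -4, 0, 9, 8, 4, 8]
k=3: L[3] = (-4)-0 = -4 → [1, -4, -4, -4, 9, 8, 4, 8]
k=4: L[4] = (-4)-9 = -13 → [1, -4, -4, -4, -13, 8, 4, 8]
k=5: L[5] = (-13)-8 = -21 → [1, -4, -4, -4, -13, -21, 4, 8]
k=6: L[6] = (-21)-4 = -25 → [1, -4, -4, -4, -13, -21, -25, 8]
k=7: L[7] = (-25)-8 = -33 → [1, -4, -4, -4, -13, -21, -25, -33]

[1, -4, -4, -4, -13, -21, -25, -33]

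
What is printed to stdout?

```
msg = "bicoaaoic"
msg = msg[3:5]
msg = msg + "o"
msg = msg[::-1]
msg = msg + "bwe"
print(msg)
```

slice [3:5] → 'oa'
+ 'o' → 'oao'
reverse → 'oao'
+ 'bwe' → 'oaobwe'

oaobwe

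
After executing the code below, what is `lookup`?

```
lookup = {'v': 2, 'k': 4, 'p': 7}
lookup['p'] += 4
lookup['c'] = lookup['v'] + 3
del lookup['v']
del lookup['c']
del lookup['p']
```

{'k': 4}

lookup['p'] = 7+4 = 11 → {'v': 2, 'k': 4, 'p': 11}
lookup['c'] = lookup['v']+3 = 5 → {'v': 2, 'k': 4, 'p': 11, 'c': 5}
del 'v' → {'k': 4, 'p': 11, 'c': 5}
del 'c' → {'k': 4, 'p': 11}
del 'p' → {'k': 4}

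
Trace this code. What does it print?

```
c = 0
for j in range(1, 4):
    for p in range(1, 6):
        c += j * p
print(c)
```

90

j=1,p=1: c = 0+1 = 1
j=1,p=2: c = 1+2 = 3
j=1,p=3: c = 3+3 = 6
j=1,p=4: c = 6+4 = 10
j=1,p=5: c = 10+5 = 15
j=2,p=1: c = 15+2 = 17
j=2,p=2: c = 17+4 = 21
j=2,p=3: c = 21+6 = 27
j=2,p=4: c = 27+8 = 35
j=2,p=5: c = 35+10 = 45
j=3,p=1: c = 45+3 = 48
j=3,p=2: c = 48+6 = 54
j=3,p=3: c = 54+9 = 63
j=3,p=4: c = 63+12 = 75
j=3,p=5: c = 75+15 = 90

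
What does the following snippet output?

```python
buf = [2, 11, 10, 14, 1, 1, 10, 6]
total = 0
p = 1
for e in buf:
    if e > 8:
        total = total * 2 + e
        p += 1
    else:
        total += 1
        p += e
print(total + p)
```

e=2: not >8, total = 0+1 = 1; p=3
e=11: >8, total = 1*2+11 = 13; p=4
e=10: >8, total = 13*2+10 = 36; p=5
e=14: >8, total = 36*2+14 = 86; p=6
e=1: not >8, total = 86+1 = 87; p=7
e=1: not >8, total = 87+1 = 88; p=8
e=10: >8, total = 88*2+10 = 186; p=9
e=6: not >8, total = 186+1 = 187; p=15
total+p = 187+15 = 202

202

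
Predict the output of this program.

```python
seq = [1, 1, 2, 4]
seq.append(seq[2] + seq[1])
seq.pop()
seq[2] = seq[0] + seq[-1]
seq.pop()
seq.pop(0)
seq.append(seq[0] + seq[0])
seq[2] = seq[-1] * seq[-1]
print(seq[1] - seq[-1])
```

1

append seq[2]+seq[1] = 2+1 = 3 → [1, 1, 2, 4, 3]
pop() removes 3 → [1, 1, 2, 4]
seq[2] = seq[0]+seq[-1] = 1+4 = 5 → [1, 1, 5, 4]
pop() removes 4 → [1, 1, 5]
pop(0) removes 1 → [1, 5]
append seq[0]+seq[0] = 1+1 = 2 → [1, 5, 2]
seq[2] = seq[-1]*seq[-1] = 2*2 = 4 → [1, 5, 4]
seq[1]-seq[-1] = 5-4 = 1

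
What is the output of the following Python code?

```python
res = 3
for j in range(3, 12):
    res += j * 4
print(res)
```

255

j=3: res = 3+3*4 = 15
j=4: res = 15+4*4 = 31
j=5: res = 31+5*4 = 51
j=6: res = 51+6*4 = 75
j=7: res = 75+7*4 = 103
j=8: res = 103+8*4 = 135
j=9: res = 135+9*4 = 171
j=10: res = 171+10*4 = 211
j=11: res = 211+11*4 = 255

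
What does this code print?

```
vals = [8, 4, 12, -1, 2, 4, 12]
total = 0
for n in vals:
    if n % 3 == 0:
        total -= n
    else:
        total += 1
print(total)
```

n=8: not %3==0, total = 0+1 = 1
n=4: not %3==0, total = 1+1 = 2
n=12: %3==0, total = 2-12 = -10
n=-1: not %3==0, total = (-10)+1 = -9
n=2: not %3==0, total = (-9)+1 = -8
n=4: not %3==0, total = (-8)+1 = -7
n=12: %3==0, total = (-7)-12 = -19

-19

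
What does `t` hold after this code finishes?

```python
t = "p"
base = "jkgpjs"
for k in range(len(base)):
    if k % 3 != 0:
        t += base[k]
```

'pkgjs'

k=0: skip
k=1: add 'k' → 'pk'
k=2: add 'g' → 'pkg'
k=3: skip
k=4: add 'j' → 'pkgj'
k=5: add 's' → 'pkgjs'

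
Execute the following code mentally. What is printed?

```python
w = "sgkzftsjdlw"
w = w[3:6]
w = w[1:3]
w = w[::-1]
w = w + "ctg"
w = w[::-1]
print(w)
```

gtcft

slice [3:6] → 'zft'
slice [1:3] → 'ft'
reverse → 'tf'
+ 'ctg' → 'tfctg'
reverse → 'gtcft'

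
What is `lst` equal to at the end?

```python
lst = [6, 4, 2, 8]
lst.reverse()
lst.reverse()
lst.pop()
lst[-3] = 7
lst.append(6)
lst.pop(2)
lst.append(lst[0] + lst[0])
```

reverse → [8, 2, 4, 6]
reverse → [6, 4, 2, 8]
pop() removes 8 → [6, 4, 2]
lst[-3] = 7 → [7, 4, 2]
append 6 → [7, 4, 2, 6]
pop(2) removes 2 → [7, 4, 6]
append lst[0]+lst[0] = 7+7 = 14 → [7, 4, 6, 14]

[7, 4, 6, 14]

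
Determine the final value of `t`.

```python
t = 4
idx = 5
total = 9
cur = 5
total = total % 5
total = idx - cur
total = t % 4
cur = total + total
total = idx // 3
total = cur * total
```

total = 9%5 = 4
total = 5-5 = 0
total = 4%4 = 0
cur = 0+0 = 0
total = 5//3 = 1
total = 0*1 = 0

4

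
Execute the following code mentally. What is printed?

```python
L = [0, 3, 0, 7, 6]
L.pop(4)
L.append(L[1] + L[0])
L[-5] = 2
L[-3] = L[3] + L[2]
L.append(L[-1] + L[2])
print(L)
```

pop(4) removes 6 → [0, 3, 0, 7]
append L[1]+L[0] = 3+0 = 3 → [0, 3, 0, 7, 3]
L[-5] = 2 → [2, 3, 0, 7, 3]
L[-3] = L[3]+L[2] = 7+0 = 7 → [2, 3, 7, 7, 3]
append L[-1]+L[2] = 3+7 = 10 → [2, 3, 7, 7, 3, 10]

[2, 3, 7, 7, 3, 10]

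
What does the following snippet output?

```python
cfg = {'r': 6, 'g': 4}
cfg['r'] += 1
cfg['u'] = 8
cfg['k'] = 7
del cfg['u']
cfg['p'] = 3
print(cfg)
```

{'r': 7, 'g': 4, 'k': 7, 'p': 3}

cfg['r'] = 6+1 = 7 → {'r': 7, 'g': 4}
cfg['u'] = 8 → {'r': 7, 'g': 4, 'u': 8}
cfg['k'] = 7 → {'r': 7, 'g': 4, 'u': 8, 'k': 7}
del 'u' → {'r': 7, 'g': 4, 'k': 7}
cfg['p'] = 3 → {'r': 7, 'g': 4, 'k': 7, 'p': 3}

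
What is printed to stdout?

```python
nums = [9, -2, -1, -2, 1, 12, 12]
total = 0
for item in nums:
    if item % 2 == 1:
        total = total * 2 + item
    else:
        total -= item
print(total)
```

23

item=9: odd, total = 0*2+9 = 9
item=-2: not odd, total = 9-(-2) = 11
item=-1: odd, total = 11*2+(-1) = 21
item=-2: not odd, total = 21-(-2) = 23
item=1: odd, total = 23*2+1 = 47
item=12: not odd, total = 47-12 = 35
item=12: not odd, total = 35-12 = 23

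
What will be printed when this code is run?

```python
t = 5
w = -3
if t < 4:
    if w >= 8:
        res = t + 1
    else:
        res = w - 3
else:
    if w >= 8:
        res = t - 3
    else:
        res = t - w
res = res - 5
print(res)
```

t=5, w=-3
t < 4 is False; w >= 8 is False
→ res = t - w = 8
res = 8-5 = 3

3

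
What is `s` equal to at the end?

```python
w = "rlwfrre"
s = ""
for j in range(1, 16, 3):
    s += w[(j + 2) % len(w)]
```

'fewrl'

j=1: add w[3]='f' → 'f'
j=4: add w[6]='e' → 'fe'
j=7: add w[2]='w' → 'few'
j=10: add w[5]='r' → 'fewr'
j=13: add w[1]='l' → 'fewrl'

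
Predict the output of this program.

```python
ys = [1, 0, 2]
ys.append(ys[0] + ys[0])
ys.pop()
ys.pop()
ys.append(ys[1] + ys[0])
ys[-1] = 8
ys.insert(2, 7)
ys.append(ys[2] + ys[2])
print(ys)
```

[1, 0, 7, 8, 14]

append ys[0]+ys[0] = 1+1 = 2 → [1, 0, 2, 2]
pop() removes 2 → [1, 0, 2]
pop() removes 2 → [1, 0]
append ys[1]+ys[0] = 0+1 = 1 → [1, 0, 1]
ys[-1] = 8 → [1, 0, 8]
insert 7 at 2 → [1, 0, 7, 8]
append ys[2]+ys[2] = 7+7 = 14 → [1, 0, 7, 8, 14]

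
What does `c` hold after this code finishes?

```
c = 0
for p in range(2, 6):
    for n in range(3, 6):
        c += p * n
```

p=2,n=3: c = 0+6 = 6
p=2,n=4: c = 6+8 = 14
p=2,n=5: c = 14+10 = 24
p=3,n=3: c = 24+9 = 33
p=3,n=4: c = 33+12 = 45
p=3,n=5: c = 45+15 = 60
p=4,n=3: c = 60+12 = 72
p=4,n=4: c = 72+16 = 88
p=4,n=5: c = 88+20 = 108
p=5,n=3: c = 108+15 = 123
p=5,n=4: c = 123+20 = 143
p=5,n=5: c = 143+25 = 168

168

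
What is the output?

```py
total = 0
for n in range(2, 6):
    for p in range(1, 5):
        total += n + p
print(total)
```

96

n=2,p=1: total = 0+3 = 3
n=2,p=2: total = 3+4 = 7
n=2,p=3: total = 7+5 = 12
n=2,p=4: total = 12+6 = 18
n=3,p=1: total = 18+4 = 22
n=3,p=2: total = 22+5 = 27
n=3,p=3: total = 27+6 = 33
n=3,p=4: total = 33+7 = 40
n=4,p=1: total = 40+5 = 45
n=4,p=2: total = 45+6 = 51
n=4,p=3: total = 51+7 = 58
n=4,p=4: total = 58+8 = 66
n=5,p=1: total = 66+6 = 72
n=5,p=2: total = 72+7 = 79
n=5,p=3: total = 79+8 = 87
n=5,p=4: total = 87+9 = 96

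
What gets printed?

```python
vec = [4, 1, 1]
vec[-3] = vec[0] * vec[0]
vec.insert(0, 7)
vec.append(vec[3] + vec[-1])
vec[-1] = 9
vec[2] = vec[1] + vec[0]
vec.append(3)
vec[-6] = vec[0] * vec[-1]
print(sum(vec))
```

73

vec[-3] = vec[0]*vec[0] = 4*4 = 16 → [16, 1, 1]
insert 7 at 0 → [7, 16, 1, 1]
append vec[3]+vec[-1] = 1+1 = 2 → [7, 16, 1, 1, 2]
vec[-1] = 9 → [7, 16, 1, 1, 9]
vec[2] = vec[1]+vec[0] = 16+7 = 23 → [7, 16, 23, 1, 9]
append 3 → [7, 16, 23, 1, 9, 3]
vec[-6] = vec[0]*vec[-1] = 7*3 = 21 → [21, 16, 23, 1, 9, 3]
sum = 73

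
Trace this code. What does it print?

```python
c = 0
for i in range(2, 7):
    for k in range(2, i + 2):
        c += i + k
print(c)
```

165

i=2,k=2: c = 0+4 = 4
i=2,k=3: c = 4+5 = 9
i=3,k=2: c = 9+5 = 14
i=3,k=3: c = 14+6 = 20
i=3,k=4: c = 20+7 = 27
i=4,k=2: c = 27+6 = 33
i=4,k=3: c = 33+7 = 40
i=4,k=4: c = 40+8 = 48
i=4,k=5: c = 48+9 = 57
i=5,k=2: c = 57+7 = 64
i=5,k=3: c = 64+8 = 72
i=5,k=4: c = 72+9 = 81
i=5,k=5: c = 81+10 = 91
i=5,k=6: c = 91+11 = 102
i=6,k=2: c = 102+8 = 110
i=6,k=3: c = 110+9 = 119
i=6,k=4: c = 119+10 = 129
i=6,k=5: c = 129+11 = 140
i=6,k=6: c = 140+12 = 152
i=6,k=7: c = 152+13 = 165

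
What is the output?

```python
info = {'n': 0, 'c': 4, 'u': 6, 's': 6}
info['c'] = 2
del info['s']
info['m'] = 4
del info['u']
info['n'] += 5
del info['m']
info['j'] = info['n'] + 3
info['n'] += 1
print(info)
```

{'n': 6, 'c': 2, 'j': 8}

info['c'] = 2 → {'n': 0, 'c': 2, 'u': 6, 's': 6}
del 's' → {'n': 0, 'c': 2, 'u': 6}
info['m'] = 4 → {'n': 0, 'c': 2, 'u': 6, 'm': 4}
del 'u' → {'n': 0, 'c': 2, 'm': 4}
info['n'] = 0+5 = 5 → {'n': 5, 'c': 2, 'm': 4}
del 'm' → {'n': 5, 'c': 2}
info['j'] = info['n']+3 = 8 → {'n': 5, 'c': 2, 'j': 8}
info['n'] = 5+1 = 6 → {'n': 6, 'c': 2, 'j': 8}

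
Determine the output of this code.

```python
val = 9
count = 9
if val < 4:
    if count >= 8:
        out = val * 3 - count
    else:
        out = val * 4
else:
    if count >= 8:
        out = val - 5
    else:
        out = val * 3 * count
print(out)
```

4

val=9, count=9
val < 4 is False; count >= 8 is True
→ out = val - 5 = 4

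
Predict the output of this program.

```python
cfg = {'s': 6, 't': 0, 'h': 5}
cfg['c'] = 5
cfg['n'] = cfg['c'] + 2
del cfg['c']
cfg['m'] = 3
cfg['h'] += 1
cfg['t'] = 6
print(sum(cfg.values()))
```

cfg['c'] = 5 → {'s': 6, 't': 0, 'h': 5, 'c': 5}
cfg['n'] = cfg['c']+2 = 7 → {'s': 6, 't': 0, 'h': 5, 'c': 5, 'n': 7}
del 'c' → {'s': 6, 't': 0, 'h': 5, 'n': 7}
cfg['m'] = 3 → {'s': 6, 't': 0, 'h': 5, 'n': 7, 'm': 3}
cfg['h'] = 5+1 = 6 → {'s': 6, 't': 0, 'h': 6, 'n': 7, 'm': 3}
cfg['t'] = 6 → {'s': 6, 't': 6, 'h': 6, 'n': 7, 'm': 3}
sum of values = 28

28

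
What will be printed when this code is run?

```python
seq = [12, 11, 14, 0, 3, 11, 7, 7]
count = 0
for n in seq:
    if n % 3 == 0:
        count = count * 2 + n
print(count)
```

n=12: %3==0, count = 0*2+12 = 12
n=11: not %3==0
n=14: not %3==0
n=0: %3==0, count = 12*2+0 = 24
n=3: %3==0, count = 24*2+3 = 51
n=11: not %3==0
n=7: not %3==0
n=7: not %3==0

51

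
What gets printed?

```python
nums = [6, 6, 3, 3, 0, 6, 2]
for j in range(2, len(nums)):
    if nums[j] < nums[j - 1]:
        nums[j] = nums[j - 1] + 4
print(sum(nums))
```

j=2: 3<6, nums[2] = 6+4 = 10 → [6, 6, 10, 3, 0, 6, 2]
j=3: 3<10, nums[3] = 10+4 = 14 → [6, 6, 10, 14, 0, 6, 2]
j=4: 0<14, nums[4] = 14+4 = 18 → [6, 6, 10, 14, 18, 6, 2]
j=5: 6<18, nums[5] = 18+4 = 22 → [6, 6, 10, 14, 18, 22, 2]
j=6: 2<22, nums[6] = 22+4 = 26 → [6, 6, 10, 14, 18, 22, 26]
sum = 102

102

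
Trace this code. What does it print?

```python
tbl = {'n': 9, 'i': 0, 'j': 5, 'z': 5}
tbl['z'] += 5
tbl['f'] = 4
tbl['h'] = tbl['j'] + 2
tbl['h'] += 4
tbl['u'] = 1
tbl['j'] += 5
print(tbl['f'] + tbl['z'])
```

tbl['z'] = 5+5 = 10 → {'n': 9, 'i': 0, 'j': 5, 'z': 10}
tbl['f'] = 4 → {'n': 9, 'i': 0, 'j': 5, 'z': 10, 'f': 4}
tbl['h'] = tbl['j']+2 = 7 → {'n': 9, 'i': 0, 'j': 5, 'z': 10, 'f': 4, 'h': 7}
tbl['h'] = 7+4 = 11 → {'n': 9, 'i': 0, 'j': 5, 'z': 10, 'f': 4, 'h': 11}
tbl['u'] = 1 → {'n': 9, 'i': 0, 'j': 5, 'z': 10, 'f': 4, 'h': 11, 'u': 1}
tbl['j'] = 5+5 = 10 → {'n': 9, 'i': 0, 'j': 10, 'z': 10, 'f': 4, 'h': 11, 'u': 1}
tbl['f']+tbl['z'] = 4+10 = 14

14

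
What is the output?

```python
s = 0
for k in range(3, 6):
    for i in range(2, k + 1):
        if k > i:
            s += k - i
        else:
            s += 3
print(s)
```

19

k=3,i=2: 3>2, s = 0+1 = 1
k=3,i=3: not 3>3, s = 1+3 = 4
k=4,i=2: 4>2, s = 4+2 = 6
k=4,i=3: 4>3, s = 6+1 = 7
k=4,i=4: not 4>4, s = 7+3 = 10
k=5,i=2: 5>2, s = 10+3 = 13
k=5,i=3: 5>3, s = 13+2 = 15
k=5,i=4: 5>4, s = 15+1 = 16
k=5,i=5: not 5>5, s = 16+3 = 19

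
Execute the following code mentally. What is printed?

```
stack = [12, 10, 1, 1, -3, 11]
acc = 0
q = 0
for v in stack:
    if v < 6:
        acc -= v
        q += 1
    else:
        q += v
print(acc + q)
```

37

v=12: not <6; q=12
v=10: not <6; q=22
v=1: <6, acc = 0-1 = -1; q=23
v=1: <6, acc = (-1)-1 = -2; q=24
v=-3: <6, acc = (-2)-(-3) = 1; q=25
v=11: not <6; q=36
acc+q = 1+36 = 37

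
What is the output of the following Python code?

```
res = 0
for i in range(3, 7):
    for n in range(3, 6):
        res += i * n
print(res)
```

216

i=3,n=3: res = 0+9 = 9
i=3,n=4: res = 9+12 = 21
i=3,n=5: res = 21+15 = 36
i=4,n=3: res = 36+12 = 48
i=4,n=4: res = 48+16 = 64
i=4,n=5: res = 64+20 = 84
i=5,n=3: res = 84+15 = 99
i=5,n=4: res = 99+20 = 119
i=5,n=5: res = 119+25 = 144
i=6,n=3: res = 144+18 = 162
i=6,n=4: res = 162+24 = 186
i=6,n=5: res = 186+30 = 216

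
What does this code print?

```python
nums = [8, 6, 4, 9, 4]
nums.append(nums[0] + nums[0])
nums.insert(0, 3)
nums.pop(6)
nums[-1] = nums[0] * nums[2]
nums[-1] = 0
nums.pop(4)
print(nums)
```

append nums[0]+nums[0] = 8+8 = 16 → [8, 6, 4, 9, 4, 16]
insert 3 at 0 → [3, 8, 6, 4, 9, 4, 16]
pop(6) removes 16 → [3, 8, 6, 4, 9, 4]
nums[-1] = nums[0]*nums[2] = 3*6 = 18 → [3, 8, 6, 4, 9, 18]
nums[-1] = 0 → [3, 8, 6, 4, 9, 0]
pop(4) removes 9 → [3, 8, 6, 4, 0]

[3, 8, 6, 4, 0]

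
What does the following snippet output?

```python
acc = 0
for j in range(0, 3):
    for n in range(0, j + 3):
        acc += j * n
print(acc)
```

26

j=0,n=0: acc = 0+0 = 0
j=0,n=1: acc = 0+0 = 0
j=0,n=2: acc = 0+0 = 0
j=1,n=0: acc = 0+0 = 0
j=1,n=1: acc = 0+1 = 1
j=1,n=2: acc = 1+2 = 3
j=1,n=3: acc = 3+3 = 6
j=2,n=0: acc = 6+0 = 6
j=2,n=1: acc = 6+2 = 8
j=2,n=2: acc = 8+4 = 12
j=2,n=3: acc = 12+6 = 18
j=2,n=4: acc = 18+8 = 26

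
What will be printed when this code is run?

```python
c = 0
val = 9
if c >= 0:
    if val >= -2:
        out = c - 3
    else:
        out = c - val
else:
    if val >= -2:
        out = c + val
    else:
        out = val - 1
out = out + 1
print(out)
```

c=0, val=9
c >= 0 is True; val >= -2 is True
→ out = c - 3 = -3
out = (-3)+1 = -2

-2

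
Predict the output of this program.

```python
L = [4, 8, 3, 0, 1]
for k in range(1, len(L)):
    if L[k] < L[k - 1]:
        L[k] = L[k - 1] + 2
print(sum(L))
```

48

k=1: 8>=4, unchanged → [4, 8, 3, 0, 1]
k=2: 3<8, L[2] = 8+2 = 10 → [4, 8, 10, 0, 1]
k=3: 0<10, L[3] = 10+2 = 12 → [4, 8, 10, 12, 1]
k=4: 1<12, L[4] = 12+2 = 14 → [4, 8, 10, 12, 14]
sum = 48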